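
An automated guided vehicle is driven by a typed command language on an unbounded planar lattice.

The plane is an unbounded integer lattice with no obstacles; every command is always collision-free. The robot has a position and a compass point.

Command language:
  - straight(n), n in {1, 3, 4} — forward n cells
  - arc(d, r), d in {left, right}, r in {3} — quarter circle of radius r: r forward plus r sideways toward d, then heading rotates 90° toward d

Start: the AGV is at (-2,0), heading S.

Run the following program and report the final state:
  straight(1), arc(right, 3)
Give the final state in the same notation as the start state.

at (-5,-4), heading W

initial: at (-2,0), heading S
1. straight(1) → at (-2,-1), heading S
2. arc(right, 3) → at (-5,-4), heading W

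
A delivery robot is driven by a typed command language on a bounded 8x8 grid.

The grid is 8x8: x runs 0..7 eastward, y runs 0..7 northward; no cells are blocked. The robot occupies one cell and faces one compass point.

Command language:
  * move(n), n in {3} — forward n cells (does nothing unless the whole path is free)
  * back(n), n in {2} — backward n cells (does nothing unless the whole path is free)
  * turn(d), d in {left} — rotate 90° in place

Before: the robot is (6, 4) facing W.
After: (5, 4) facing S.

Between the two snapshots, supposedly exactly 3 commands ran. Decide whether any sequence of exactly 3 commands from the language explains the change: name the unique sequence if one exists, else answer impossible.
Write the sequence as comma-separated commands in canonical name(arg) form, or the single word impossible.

key: order matters: swapping move(3) and turn(left) lands elsewhere
begin: (6, 4) facing W
step 1 (move(3)): (3, 4) facing W
step 2 (back(2)): (5, 4) facing W
step 3 (turn(left)): (5, 4) facing S
no other 3-command option fits: unique.

move(3), back(2), turn(left)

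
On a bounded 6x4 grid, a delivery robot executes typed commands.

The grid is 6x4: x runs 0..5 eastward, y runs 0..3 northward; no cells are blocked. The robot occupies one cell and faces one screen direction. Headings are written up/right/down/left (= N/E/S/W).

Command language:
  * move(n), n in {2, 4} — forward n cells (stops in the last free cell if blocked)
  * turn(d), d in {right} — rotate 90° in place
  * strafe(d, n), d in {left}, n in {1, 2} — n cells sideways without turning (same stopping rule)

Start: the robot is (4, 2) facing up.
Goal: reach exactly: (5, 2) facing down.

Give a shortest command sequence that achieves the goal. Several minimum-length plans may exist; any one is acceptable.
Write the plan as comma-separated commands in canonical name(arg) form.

turn(right), move(4), turn(right)

begin: (4, 2) facing up
step 1 (turn(right)): (4, 2) facing right
step 2 (move(4)): (5, 2) facing right
step 3 (turn(right)): (5, 2) facing down
nothing shorter than 3 reaches the goal.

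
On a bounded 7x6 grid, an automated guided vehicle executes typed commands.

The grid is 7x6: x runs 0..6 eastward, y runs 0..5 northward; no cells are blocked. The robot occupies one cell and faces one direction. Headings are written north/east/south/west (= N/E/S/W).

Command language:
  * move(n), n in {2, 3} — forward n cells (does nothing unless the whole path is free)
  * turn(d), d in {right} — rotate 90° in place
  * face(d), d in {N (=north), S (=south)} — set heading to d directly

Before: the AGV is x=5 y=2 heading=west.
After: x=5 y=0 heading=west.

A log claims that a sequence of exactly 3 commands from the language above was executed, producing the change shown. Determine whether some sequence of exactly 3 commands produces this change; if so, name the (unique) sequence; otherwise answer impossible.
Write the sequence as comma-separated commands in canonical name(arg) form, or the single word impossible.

face(S), move(2), turn(right)

key: heading stays W — rotations cancel among the 3 commands
initial: x=5 y=2 heading=west
[1] after face(S): x=5 y=2 heading=south
[2] after move(2): x=5 y=0 heading=south
[3] after turn(right): x=5 y=0 heading=west
no other 3-command option fits: unique.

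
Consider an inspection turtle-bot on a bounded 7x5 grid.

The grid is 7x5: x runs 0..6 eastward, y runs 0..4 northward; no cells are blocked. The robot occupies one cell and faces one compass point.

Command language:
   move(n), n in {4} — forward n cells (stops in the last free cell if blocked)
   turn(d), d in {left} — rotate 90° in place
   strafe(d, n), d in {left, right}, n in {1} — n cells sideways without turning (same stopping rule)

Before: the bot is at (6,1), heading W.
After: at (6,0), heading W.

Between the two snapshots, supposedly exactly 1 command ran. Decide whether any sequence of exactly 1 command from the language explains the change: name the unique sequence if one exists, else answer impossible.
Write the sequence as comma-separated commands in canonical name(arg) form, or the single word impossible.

strafe(left, 1)

key: heading stays W — the single command does not turn
from: at (6,1), heading W
t=1 strafe(left, 1) ⇒ at (6,0), heading W
all 4 alternatives checked — unique.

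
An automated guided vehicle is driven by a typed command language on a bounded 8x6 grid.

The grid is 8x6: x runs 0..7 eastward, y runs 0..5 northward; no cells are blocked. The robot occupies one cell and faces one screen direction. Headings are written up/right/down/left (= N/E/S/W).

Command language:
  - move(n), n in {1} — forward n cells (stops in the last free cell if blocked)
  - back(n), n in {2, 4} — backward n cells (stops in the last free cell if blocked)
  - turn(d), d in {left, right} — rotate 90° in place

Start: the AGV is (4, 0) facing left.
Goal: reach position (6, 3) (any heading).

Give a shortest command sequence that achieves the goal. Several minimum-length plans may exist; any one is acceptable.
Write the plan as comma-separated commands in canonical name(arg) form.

start: (4, 0) facing left
step 1 (back(2)): (6, 0) facing left
step 2 (turn(left)): (6, 0) facing down
step 3 (back(4)): (6, 4) facing down
step 4 (move(1)): (6, 3) facing down
no 3-step plan works, so 4 is optimal.

back(2), turn(left), back(4), move(1)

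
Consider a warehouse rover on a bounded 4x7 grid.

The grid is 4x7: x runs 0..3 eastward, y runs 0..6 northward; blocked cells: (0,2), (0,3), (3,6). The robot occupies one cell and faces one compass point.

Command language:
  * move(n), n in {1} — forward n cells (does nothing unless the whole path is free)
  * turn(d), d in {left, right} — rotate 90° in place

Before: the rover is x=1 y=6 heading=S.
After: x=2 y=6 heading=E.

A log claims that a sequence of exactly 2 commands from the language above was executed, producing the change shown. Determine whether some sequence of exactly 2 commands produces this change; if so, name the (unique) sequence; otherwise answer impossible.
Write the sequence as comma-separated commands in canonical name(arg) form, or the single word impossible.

key: order matters: swapping turn(left) and move(1) lands elsewhere
initial: x=1 y=6 heading=S
step 1 (turn(left)): x=1 y=6 heading=E
step 2 (move(1)): x=2 y=6 heading=E
uniquely the one of 9 2-step routes that fits.

turn(left), move(1)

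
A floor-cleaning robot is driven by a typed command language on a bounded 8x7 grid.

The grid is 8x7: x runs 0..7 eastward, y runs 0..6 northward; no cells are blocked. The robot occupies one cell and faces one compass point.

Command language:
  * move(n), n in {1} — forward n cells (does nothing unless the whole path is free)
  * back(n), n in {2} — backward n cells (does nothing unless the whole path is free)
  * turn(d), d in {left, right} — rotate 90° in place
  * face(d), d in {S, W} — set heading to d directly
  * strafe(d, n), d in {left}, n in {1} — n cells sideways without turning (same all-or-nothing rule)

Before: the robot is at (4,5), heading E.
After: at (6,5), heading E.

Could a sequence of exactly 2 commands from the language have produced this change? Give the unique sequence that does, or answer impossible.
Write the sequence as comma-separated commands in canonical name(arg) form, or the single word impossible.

move(1), move(1)

key: still facing E at the end — nothing in the sequence rotates
begin: at (4,5), heading E
[1] after move(1): at (5,5), heading E
[2] after move(1): at (6,5), heading E
all 49 alternatives checked — unique.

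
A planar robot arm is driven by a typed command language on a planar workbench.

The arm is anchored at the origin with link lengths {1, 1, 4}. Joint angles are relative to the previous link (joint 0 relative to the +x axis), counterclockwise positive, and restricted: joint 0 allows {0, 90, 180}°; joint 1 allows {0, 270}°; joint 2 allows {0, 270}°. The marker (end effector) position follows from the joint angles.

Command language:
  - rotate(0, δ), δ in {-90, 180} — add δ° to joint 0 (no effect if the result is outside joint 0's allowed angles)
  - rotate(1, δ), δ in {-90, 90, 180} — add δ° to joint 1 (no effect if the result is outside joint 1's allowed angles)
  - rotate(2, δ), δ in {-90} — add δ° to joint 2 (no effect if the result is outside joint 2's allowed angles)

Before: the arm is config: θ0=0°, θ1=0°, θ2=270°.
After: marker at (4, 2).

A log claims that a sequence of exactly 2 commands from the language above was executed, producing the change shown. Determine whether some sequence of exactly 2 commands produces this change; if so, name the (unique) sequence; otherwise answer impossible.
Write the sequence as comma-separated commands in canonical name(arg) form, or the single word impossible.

key: order matters: swapping rotate(0, 180) and rotate(0, -90) lands elsewhere
start: config: θ0=0°, θ1=0°, θ2=270°
step 1 (rotate(0, 180)): config: θ0=180°, θ1=0°, θ2=270°
step 2 (rotate(0, -90)): config: θ0=90°, θ1=0°, θ2=270°
no rival 2-sequence matches.

rotate(0, 180), rotate(0, -90)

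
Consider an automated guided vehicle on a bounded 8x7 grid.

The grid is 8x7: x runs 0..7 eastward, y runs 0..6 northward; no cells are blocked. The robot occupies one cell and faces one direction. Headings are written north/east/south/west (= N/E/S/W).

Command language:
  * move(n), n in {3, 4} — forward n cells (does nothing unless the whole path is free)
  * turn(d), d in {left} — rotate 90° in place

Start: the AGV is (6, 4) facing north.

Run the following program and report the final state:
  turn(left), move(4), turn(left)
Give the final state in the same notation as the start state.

begin: (6, 4) facing north
t=1 turn(left) ⇒ (6, 4) facing west
t=2 move(4) ⇒ (2, 4) facing west
t=3 turn(left) ⇒ (2, 4) facing south

(2, 4) facing south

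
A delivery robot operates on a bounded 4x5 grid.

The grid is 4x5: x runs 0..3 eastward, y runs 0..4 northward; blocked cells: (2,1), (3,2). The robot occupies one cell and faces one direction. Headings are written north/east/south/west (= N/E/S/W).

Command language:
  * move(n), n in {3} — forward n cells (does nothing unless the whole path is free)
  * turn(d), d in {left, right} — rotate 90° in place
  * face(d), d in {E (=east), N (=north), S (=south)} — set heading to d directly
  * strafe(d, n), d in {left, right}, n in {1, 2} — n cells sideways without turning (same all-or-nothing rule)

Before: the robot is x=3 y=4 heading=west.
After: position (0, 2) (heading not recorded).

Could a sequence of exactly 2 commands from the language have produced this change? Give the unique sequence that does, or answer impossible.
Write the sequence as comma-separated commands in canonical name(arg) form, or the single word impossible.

key: running strafe(left, 2) before move(3) would end elsewhere — order is forced
begin: x=3 y=4 heading=west
[1] after move(3): x=0 y=4 heading=west
[2] after strafe(left, 2): x=0 y=2 heading=west
all 100 alternatives checked — unique.

move(3), strafe(left, 2)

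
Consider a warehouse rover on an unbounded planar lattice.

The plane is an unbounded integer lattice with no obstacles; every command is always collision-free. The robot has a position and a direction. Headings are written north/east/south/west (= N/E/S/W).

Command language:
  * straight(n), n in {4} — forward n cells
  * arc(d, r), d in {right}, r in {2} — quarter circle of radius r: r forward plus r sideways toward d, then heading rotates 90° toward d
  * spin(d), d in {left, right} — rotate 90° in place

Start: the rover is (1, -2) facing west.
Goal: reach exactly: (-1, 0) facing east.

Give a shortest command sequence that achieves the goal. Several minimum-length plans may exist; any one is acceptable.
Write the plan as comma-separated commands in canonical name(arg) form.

arc(right, 2), spin(right)

begin: (1, -2) facing west
[1] after arc(right, 2): (-1, 0) facing north
[2] after spin(right): (-1, 0) facing east
nothing shorter than 2 reaches the goal.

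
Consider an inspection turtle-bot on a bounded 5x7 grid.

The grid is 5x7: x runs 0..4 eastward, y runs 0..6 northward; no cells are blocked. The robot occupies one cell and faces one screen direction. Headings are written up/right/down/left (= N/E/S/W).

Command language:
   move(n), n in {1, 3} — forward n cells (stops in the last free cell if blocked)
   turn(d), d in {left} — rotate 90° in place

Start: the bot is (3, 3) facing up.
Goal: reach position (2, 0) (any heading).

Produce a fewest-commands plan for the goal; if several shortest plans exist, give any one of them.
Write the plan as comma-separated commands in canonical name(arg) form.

turn(left), move(1), turn(left), move(3)

t0: (3, 3) facing up
t=1 turn(left) ⇒ (3, 3) facing left
t=2 move(1) ⇒ (2, 3) facing left
t=3 turn(left) ⇒ (2, 3) facing down
t=4 move(3) ⇒ (2, 0) facing down
minimal: 4 command(s), checked below 4.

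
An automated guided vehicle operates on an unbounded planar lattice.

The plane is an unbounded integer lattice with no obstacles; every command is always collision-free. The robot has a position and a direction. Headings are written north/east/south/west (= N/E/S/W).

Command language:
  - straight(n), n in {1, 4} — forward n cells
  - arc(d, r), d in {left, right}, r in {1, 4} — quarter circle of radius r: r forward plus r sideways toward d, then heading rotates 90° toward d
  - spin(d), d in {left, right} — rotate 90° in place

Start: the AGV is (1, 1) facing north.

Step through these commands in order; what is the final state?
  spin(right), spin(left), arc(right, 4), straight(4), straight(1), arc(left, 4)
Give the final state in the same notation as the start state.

(14, 9) facing north

initial: (1, 1) facing north
1. spin(right) → (1, 1) facing east
2. spin(left) → (1, 1) facing north
3. arc(right, 4) → (5, 5) facing east
4. straight(4) → (9, 5) facing east
5. straight(1) → (10, 5) facing east
6. arc(left, 4) → (14, 9) facing north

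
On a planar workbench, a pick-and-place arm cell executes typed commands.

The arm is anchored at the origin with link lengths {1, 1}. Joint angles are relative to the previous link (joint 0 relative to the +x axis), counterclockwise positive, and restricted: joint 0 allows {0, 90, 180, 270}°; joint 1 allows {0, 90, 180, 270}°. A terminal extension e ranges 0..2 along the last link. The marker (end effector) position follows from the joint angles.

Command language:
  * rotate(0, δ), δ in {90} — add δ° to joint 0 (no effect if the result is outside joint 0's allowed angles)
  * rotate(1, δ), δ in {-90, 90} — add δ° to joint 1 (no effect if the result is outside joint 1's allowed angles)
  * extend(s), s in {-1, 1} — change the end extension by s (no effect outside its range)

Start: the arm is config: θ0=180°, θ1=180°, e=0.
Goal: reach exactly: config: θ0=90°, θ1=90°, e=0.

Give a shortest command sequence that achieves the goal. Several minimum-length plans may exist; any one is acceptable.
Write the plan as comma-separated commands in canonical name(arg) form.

initial: config: θ0=180°, θ1=180°, e=0
step 1 (rotate(0, 90)): config: θ0=270°, θ1=180°, e=0
step 2 (rotate(0, 90)): config: θ0=0°, θ1=180°, e=0
step 3 (rotate(0, 90)): config: θ0=90°, θ1=180°, e=0
step 4 (rotate(1, -90)): config: θ0=90°, θ1=90°, e=0
no 3-step plan works, so 4 is optimal.

rotate(0, 90), rotate(0, 90), rotate(0, 90), rotate(1, -90)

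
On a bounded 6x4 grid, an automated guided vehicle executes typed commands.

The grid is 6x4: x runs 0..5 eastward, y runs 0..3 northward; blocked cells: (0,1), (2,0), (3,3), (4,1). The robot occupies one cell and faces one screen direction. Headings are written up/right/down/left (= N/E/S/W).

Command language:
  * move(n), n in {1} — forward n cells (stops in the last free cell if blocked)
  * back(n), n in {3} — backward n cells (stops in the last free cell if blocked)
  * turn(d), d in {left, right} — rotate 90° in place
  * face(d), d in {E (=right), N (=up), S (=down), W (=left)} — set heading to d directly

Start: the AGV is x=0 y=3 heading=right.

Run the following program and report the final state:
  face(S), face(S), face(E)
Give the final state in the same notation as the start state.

x=0 y=3 heading=right

from: x=0 y=3 heading=right
[1] after face(S): x=0 y=3 heading=down
[2] after face(S): x=0 y=3 heading=down
[3] after face(E): x=0 y=3 heading=right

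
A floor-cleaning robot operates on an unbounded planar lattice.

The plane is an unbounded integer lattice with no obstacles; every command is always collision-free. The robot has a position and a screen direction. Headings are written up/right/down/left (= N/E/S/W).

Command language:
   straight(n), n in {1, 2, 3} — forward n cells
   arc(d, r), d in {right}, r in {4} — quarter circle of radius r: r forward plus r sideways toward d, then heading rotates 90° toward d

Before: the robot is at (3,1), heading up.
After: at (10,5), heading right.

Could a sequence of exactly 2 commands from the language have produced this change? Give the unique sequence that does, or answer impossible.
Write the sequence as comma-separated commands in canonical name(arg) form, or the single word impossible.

arc(right, 4), straight(3)

key: order matters: swapping arc(right, 4) and straight(3) lands elsewhere
t0: at (3,1), heading up
t=1 arc(right, 4) ⇒ at (7,5), heading right
t=2 straight(3) ⇒ at (10,5), heading right
no rival 2-sequence matches.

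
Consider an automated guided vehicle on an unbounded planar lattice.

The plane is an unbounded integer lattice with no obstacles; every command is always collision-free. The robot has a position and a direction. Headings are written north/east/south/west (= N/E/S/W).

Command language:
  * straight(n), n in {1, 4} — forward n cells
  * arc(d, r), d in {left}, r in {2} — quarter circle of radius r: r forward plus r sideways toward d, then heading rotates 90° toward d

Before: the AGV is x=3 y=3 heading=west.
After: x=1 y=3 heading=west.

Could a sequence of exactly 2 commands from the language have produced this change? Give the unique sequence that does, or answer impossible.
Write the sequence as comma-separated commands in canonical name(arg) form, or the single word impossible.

key: heading stays W — no command in the sequence turns
t0: x=3 y=3 heading=west
[1] after straight(1): x=2 y=3 heading=west
[2] after straight(1): x=1 y=3 heading=west
no other 2-command option fits: unique.

straight(1), straight(1)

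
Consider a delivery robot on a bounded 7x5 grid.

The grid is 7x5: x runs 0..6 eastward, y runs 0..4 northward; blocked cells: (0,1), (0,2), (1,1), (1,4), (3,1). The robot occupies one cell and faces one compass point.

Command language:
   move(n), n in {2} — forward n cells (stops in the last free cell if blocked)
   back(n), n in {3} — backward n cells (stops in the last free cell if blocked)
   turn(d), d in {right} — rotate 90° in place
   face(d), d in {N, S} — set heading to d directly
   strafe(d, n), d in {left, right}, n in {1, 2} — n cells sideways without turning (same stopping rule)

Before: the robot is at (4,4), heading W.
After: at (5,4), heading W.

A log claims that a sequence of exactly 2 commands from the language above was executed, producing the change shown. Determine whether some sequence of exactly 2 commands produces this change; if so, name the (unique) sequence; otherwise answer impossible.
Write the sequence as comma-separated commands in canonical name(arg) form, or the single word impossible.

key: still facing W at the end — nothing in the sequence rotates
from: at (4,4), heading W
1. move(2) → at (2,4), heading W
2. back(3) → at (5,4), heading W
uniquely the one of 81 2-step routes that fits.

move(2), back(3)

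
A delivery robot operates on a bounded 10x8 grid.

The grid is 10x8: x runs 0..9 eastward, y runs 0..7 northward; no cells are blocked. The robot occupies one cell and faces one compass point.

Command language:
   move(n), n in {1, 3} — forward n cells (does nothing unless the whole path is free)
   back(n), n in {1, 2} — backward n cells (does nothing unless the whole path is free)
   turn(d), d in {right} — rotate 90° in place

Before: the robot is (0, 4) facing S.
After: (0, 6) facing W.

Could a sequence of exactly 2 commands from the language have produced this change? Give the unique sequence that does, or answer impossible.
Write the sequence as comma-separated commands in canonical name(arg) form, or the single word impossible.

key: position moved to (0,6) AND the heading swung to W — translation plus rotation needed
begin: (0, 4) facing S
step 1 (back(2)): (0, 6) facing S
step 2 (turn(right)): (0, 6) facing W
uniquely the one of 25 2-step routes that fits.

back(2), turn(right)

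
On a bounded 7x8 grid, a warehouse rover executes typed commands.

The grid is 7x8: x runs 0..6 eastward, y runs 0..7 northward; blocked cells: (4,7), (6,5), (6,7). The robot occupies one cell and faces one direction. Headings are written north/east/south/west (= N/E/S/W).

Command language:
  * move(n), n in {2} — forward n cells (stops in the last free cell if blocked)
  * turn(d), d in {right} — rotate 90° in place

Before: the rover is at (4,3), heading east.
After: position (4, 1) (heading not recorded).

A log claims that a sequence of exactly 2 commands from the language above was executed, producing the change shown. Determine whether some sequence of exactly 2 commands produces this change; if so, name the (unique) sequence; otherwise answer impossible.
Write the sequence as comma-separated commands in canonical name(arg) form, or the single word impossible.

key: running move(2) before turn(right) would end elsewhere — order is forced
initial: at (4,3), heading east
t=1 turn(right) ⇒ at (4,3), heading south
t=2 move(2) ⇒ at (4,1), heading south
uniquely the one of 4 2-step routes that fits.

turn(right), move(2)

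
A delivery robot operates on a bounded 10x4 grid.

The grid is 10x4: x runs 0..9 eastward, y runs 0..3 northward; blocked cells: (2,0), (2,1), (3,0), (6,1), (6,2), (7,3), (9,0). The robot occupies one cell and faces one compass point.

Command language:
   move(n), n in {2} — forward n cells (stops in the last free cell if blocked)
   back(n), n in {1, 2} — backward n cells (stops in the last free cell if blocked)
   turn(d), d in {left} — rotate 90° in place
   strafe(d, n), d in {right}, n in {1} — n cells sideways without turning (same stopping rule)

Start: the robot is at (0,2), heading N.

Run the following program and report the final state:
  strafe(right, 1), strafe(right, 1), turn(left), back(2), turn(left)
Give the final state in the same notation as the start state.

at (4,2), heading S

begin: at (0,2), heading N
step 1 (strafe(right, 1)): at (1,2), heading N
step 2 (strafe(right, 1)): at (2,2), heading N
step 3 (turn(left)): at (2,2), heading W
step 4 (back(2)): at (4,2), heading W
step 5 (turn(left)): at (4,2), heading S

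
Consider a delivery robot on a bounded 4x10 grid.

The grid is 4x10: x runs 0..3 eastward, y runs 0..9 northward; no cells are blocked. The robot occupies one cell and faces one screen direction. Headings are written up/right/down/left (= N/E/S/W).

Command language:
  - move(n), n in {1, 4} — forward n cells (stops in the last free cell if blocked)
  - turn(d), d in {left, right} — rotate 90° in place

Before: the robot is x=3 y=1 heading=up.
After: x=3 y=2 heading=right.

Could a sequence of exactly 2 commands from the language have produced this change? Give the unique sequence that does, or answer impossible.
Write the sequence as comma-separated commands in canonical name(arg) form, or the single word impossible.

key: cell and facing (now E) both changed — the 2 commands mix motion and turning
from: x=3 y=1 heading=up
t=1 move(1) ⇒ x=3 y=2 heading=up
t=2 turn(right) ⇒ x=3 y=2 heading=right
no other 2-command option fits: unique.

move(1), turn(right)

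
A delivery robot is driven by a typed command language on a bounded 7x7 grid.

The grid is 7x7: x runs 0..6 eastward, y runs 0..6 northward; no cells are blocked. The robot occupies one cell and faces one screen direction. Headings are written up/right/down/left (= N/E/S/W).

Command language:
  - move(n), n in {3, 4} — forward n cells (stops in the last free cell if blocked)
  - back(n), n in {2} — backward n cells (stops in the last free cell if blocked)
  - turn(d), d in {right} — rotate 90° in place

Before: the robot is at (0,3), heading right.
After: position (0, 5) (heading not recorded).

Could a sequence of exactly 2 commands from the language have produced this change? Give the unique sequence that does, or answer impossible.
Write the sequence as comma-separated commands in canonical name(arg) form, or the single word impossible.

key: order matters: swapping turn(right) and back(2) lands elsewhere
from: at (0,3), heading right
[1] after turn(right): at (0,3), heading down
[2] after back(2): at (0,5), heading down
all 16 alternatives checked — unique.

turn(right), back(2)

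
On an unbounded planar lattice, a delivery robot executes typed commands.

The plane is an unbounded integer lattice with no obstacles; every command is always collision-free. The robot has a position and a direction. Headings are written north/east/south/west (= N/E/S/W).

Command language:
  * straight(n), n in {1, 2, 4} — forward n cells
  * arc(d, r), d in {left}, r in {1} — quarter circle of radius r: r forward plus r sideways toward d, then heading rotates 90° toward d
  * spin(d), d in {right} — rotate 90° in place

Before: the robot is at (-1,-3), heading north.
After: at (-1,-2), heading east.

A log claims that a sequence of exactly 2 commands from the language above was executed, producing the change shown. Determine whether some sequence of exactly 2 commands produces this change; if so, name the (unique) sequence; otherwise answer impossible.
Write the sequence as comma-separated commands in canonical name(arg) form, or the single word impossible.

key: position moved to (-1,-2) AND the heading swung to E — translation plus rotation needed
t0: at (-1,-3), heading north
step 1 (straight(1)): at (-1,-2), heading north
step 2 (spin(right)): at (-1,-2), heading east
all 25 alternatives checked — unique.

straight(1), spin(right)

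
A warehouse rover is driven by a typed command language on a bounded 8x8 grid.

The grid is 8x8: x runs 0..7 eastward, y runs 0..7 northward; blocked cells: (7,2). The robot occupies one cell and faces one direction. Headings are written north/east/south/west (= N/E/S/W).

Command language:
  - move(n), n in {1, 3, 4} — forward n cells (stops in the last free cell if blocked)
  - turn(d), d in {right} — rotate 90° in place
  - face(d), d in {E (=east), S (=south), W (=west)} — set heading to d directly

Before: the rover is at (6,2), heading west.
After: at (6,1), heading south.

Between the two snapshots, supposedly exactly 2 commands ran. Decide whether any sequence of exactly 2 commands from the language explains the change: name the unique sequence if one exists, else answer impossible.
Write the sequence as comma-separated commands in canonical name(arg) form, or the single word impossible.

key: cell and facing (now S) both changed — the 2 commands mix motion and turning
from: at (6,2), heading west
1. face(S) → at (6,2), heading south
2. move(1) → at (6,1), heading south
no other 2-command option fits: unique.

face(S), move(1)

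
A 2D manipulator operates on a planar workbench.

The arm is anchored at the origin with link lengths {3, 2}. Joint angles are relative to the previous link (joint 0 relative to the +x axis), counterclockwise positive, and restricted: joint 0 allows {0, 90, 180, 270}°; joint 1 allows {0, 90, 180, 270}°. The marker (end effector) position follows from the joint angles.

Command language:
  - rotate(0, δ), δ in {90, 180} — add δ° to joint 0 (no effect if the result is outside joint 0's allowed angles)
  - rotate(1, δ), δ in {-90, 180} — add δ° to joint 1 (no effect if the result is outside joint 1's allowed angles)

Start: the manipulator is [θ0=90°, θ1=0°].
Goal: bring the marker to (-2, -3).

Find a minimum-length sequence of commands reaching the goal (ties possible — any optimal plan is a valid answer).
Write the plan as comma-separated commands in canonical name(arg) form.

t0: [θ0=90°, θ1=0°]
t=1 rotate(0, 180) ⇒ [θ0=270°, θ1=0°]
t=2 rotate(1, -90) ⇒ [θ0=270°, θ1=270°]
no 1-step plan works, so 2 is optimal.

rotate(0, 180), rotate(1, -90)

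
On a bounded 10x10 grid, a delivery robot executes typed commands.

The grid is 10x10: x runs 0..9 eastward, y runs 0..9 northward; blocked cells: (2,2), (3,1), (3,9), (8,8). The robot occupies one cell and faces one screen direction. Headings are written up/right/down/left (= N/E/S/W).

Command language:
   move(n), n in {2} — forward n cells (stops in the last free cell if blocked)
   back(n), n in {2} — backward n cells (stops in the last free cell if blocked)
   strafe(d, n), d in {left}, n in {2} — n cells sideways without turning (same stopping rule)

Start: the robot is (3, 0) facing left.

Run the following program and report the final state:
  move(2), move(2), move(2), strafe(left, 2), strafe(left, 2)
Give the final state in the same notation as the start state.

(0, 0) facing left

from: (3, 0) facing left
[1] after move(2): (1, 0) facing left
[2] after move(2): (0, 0) facing left
[3] after move(2): (0, 0) facing left
[4] after strafe(left, 2): (0, 0) facing left
[5] after strafe(left, 2): (0, 0) facing left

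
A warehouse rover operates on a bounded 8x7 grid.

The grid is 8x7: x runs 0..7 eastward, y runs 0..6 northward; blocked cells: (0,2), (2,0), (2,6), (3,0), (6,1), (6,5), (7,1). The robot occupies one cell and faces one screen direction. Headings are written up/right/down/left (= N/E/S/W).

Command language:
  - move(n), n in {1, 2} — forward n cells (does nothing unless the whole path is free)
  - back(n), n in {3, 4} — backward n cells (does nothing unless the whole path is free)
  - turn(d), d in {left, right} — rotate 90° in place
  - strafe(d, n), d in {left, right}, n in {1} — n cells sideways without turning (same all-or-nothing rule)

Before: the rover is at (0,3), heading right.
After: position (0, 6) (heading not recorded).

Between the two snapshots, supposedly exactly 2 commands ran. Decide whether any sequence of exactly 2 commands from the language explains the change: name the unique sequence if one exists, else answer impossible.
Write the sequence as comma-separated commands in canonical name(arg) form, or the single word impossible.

turn(right), back(3)

key: order matters: swapping turn(right) and back(3) lands elsewhere
start: at (0,3), heading right
1. turn(right) → at (0,3), heading down
2. back(3) → at (0,6), heading down
no rival 2-sequence matches.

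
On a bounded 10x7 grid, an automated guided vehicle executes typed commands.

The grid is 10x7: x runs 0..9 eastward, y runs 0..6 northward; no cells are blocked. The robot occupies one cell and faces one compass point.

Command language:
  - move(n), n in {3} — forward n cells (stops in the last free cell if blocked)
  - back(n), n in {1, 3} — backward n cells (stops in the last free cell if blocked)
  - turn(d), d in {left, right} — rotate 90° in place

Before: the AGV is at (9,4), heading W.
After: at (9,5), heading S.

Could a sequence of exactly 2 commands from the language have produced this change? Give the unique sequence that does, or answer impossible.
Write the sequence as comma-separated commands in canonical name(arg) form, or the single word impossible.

key: order matters: swapping turn(left) and back(1) lands elsewhere
initial: at (9,4), heading W
t=1 turn(left) ⇒ at (9,4), heading S
t=2 back(1) ⇒ at (9,5), heading S
uniquely the one of 25 2-step routes that fits.

turn(left), back(1)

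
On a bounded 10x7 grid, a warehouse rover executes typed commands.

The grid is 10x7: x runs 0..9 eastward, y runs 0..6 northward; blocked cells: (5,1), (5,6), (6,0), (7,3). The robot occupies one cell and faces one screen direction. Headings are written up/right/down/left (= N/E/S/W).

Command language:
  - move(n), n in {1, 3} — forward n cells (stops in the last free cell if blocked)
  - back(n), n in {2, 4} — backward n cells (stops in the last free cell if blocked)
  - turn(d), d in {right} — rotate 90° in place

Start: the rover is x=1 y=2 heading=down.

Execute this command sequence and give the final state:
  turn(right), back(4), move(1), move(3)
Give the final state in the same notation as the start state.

x=1 y=2 heading=left

from: x=1 y=2 heading=down
t=1 turn(right) ⇒ x=1 y=2 heading=left
t=2 back(4) ⇒ x=5 y=2 heading=left
t=3 move(1) ⇒ x=4 y=2 heading=left
t=4 move(3) ⇒ x=1 y=2 heading=left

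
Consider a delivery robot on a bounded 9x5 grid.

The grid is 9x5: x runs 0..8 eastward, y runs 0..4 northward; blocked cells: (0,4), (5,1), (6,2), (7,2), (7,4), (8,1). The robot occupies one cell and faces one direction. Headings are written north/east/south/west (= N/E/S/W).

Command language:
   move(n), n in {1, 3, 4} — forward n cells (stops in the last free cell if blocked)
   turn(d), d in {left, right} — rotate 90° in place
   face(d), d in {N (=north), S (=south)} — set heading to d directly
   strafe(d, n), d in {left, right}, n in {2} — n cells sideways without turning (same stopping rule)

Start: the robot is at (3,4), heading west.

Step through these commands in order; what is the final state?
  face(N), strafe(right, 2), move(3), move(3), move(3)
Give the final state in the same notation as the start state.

begin: at (3,4), heading west
t=1 face(N) ⇒ at (3,4), heading north
t=2 strafe(right, 2) ⇒ at (5,4), heading north
t=3 move(3) ⇒ at (5,4), heading north
t=4 move(3) ⇒ at (5,4), heading north
t=5 move(3) ⇒ at (5,4), heading north

at (5,4), heading north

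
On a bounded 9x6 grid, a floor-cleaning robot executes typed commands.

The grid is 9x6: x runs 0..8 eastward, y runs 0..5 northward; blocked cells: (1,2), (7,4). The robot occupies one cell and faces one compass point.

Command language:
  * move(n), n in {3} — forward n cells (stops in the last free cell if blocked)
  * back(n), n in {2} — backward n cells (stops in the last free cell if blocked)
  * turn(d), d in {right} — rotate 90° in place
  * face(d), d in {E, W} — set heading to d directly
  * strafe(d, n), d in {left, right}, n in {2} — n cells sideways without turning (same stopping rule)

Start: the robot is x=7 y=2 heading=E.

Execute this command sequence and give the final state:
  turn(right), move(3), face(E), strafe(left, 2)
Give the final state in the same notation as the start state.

x=7 y=2 heading=E

from: x=7 y=2 heading=E
t=1 turn(right) ⇒ x=7 y=2 heading=S
t=2 move(3) ⇒ x=7 y=0 heading=S
t=3 face(E) ⇒ x=7 y=0 heading=E
t=4 strafe(left, 2) ⇒ x=7 y=2 heading=E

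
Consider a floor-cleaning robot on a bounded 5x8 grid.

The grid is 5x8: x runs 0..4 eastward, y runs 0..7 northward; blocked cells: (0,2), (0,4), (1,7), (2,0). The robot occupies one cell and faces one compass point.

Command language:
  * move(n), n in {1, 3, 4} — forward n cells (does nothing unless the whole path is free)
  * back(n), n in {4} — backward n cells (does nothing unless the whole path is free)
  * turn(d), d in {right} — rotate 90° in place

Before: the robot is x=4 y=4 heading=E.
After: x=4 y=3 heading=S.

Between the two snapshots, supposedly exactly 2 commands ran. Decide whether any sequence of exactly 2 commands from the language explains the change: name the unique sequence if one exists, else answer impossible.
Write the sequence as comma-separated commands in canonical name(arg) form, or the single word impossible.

key: order matters: swapping turn(right) and move(1) lands elsewhere
t0: x=4 y=4 heading=E
1. turn(right) → x=4 y=4 heading=S
2. move(1) → x=4 y=3 heading=S
no rival 2-sequence matches.

turn(right), move(1)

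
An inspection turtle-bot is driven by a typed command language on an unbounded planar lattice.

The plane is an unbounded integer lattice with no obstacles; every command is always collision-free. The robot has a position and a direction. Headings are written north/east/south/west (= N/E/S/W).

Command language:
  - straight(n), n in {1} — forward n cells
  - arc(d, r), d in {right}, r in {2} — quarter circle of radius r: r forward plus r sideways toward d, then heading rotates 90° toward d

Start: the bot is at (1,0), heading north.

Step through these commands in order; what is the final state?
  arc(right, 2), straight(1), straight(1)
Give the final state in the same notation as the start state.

at (5,2), heading east

from: at (1,0), heading north
[1] after arc(right, 2): at (3,2), heading east
[2] after straight(1): at (4,2), heading east
[3] after straight(1): at (5,2), heading east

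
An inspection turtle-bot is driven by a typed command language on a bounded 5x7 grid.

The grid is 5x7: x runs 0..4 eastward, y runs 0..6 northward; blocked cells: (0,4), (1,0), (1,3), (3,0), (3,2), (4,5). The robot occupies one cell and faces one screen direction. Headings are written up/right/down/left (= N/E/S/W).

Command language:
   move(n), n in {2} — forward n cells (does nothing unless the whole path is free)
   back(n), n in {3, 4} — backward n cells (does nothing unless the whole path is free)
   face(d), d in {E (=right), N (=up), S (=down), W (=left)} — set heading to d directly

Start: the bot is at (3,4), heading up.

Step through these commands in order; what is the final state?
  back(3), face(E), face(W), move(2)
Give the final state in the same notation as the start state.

at (1,4), heading left

start: at (3,4), heading up
t=1 back(3) ⇒ at (3,4), heading up
t=2 face(E) ⇒ at (3,4), heading right
t=3 face(W) ⇒ at (3,4), heading left
t=4 move(2) ⇒ at (1,4), heading left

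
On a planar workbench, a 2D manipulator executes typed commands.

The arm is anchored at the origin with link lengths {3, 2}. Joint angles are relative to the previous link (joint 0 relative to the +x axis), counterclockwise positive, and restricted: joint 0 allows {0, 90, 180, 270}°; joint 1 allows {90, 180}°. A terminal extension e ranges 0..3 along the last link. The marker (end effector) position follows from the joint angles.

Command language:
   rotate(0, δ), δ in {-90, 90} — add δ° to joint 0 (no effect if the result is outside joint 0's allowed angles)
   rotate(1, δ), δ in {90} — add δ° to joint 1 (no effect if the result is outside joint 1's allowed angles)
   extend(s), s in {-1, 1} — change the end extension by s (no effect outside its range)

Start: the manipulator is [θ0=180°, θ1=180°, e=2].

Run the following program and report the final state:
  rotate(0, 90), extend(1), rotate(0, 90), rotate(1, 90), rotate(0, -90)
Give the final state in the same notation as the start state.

[θ0=270°, θ1=180°, e=3]

begin: [θ0=180°, θ1=180°, e=2]
step 1 (rotate(0, 90)): [θ0=270°, θ1=180°, e=2]
step 2 (extend(1)): [θ0=270°, θ1=180°, e=3]
step 3 (rotate(0, 90)): [θ0=0°, θ1=180°, e=3]
step 4 (rotate(1, 90)): [θ0=0°, θ1=180°, e=3]
step 5 (rotate(0, -90)): [θ0=270°, θ1=180°, e=3]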